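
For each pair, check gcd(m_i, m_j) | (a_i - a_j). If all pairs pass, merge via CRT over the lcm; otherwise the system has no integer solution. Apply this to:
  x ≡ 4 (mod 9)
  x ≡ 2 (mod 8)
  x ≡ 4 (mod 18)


Moduli 9, 8, 18 are not pairwise coprime, so CRT works modulo lcm(m_i) when all pairwise compatibility conditions hold.
Pairwise compatibility: gcd(m_i, m_j) must divide a_i - a_j for every pair.
Merge one congruence at a time:
  Start: x ≡ 4 (mod 9).
  Combine with x ≡ 2 (mod 8): gcd(9, 8) = 1; 2 - 4 = -2, which IS divisible by 1, so compatible.
    Write x = 4 + 9·t and substitute into x ≡ 2 (mod 8): 9·t ≡ 2 − 4 = -2 (mod 8).
    Reduce coefficients mod 8: 1·t ≡ 6 (mod 8).
    So t ≡ 6 (mod 8).
    Then x = 4 + 9·6 = 58, valid modulo lcm(9, 8) = 72: x ≡ 58 (mod 72).
  Combine with x ≡ 4 (mod 18): gcd(72, 18) = 18; 4 - 58 = -54, which IS divisible by 18, so compatible.
    Write x = 58 + 72·t and substitute into x ≡ 4 (mod 18): 72·t ≡ 4 − 58 = -54 (mod 18).
    Divide the congruence (and modulus) by g = 18: 4·t ≡ -3 (mod 1).
    Modulo 1 every t works; take t = 0.
    Then x = 58 + 72·0 = 58, valid modulo lcm(72, 18) = 72: x ≡ 58 (mod 72).
Verify: 58 mod 9 = 4, 58 mod 8 = 2, 58 mod 18 = 4.

x ≡ 58 (mod 72).


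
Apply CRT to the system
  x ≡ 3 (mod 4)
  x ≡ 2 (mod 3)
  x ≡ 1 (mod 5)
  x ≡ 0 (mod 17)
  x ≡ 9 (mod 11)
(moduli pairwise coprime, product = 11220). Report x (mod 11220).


Product of moduli M = 4 · 3 · 5 · 17 · 11 = 11220.
Merge one congruence at a time:
  Start: x ≡ 3 (mod 4).
  Combine with x ≡ 2 (mod 3); new modulus lcm = 12.
    Write x = 3 + 4·t and substitute into x ≡ 2 (mod 3): 4·t ≡ 2 − 3 = -1 (mod 3).
    Reduce coefficients mod 3: 1·t ≡ 2 (mod 3).
    So t ≡ 2 (mod 3).
    Then x = 3 + 4·2 = 11, valid modulo lcm(4, 3) = 12: x ≡ 11 (mod 12).
  Combine with x ≡ 1 (mod 5); new modulus lcm = 60.
    Write x = 11 + 12·t and substitute into x ≡ 1 (mod 5): 12·t ≡ 1 − 11 = -10 (mod 5).
    Reduce coefficients mod 5: 2·t ≡ 0 (mod 5).
    The inverse of 2 mod 5 is 3 (since 2·3 = 6 = 1·5 + 1), so t ≡ 3·0 = 0 ≡ 0 (mod 5).
    Then x = 11 + 12·0 = 11, valid modulo lcm(12, 5) = 60: x ≡ 11 (mod 60).
  Combine with x ≡ 0 (mod 17); new modulus lcm = 1020.
    Write x = 11 + 60·t and substitute into x ≡ 0 (mod 17): 60·t ≡ 0 − 11 = -11 (mod 17).
    Reduce coefficients mod 17: 9·t ≡ 6 (mod 17).
    The inverse of 9 mod 17 is 2 (since 9·2 = 18 = 1·17 + 1), so t ≡ 2·6 = 12 ≡ 12 (mod 17).
    Then x = 11 + 60·12 = 731, valid modulo lcm(60, 17) = 1020: x ≡ 731 (mod 1020).
  Combine with x ≡ 9 (mod 11); new modulus lcm = 11220.
    Write x = 731 + 1020·t and substitute into x ≡ 9 (mod 11): 1020·t ≡ 9 − 731 = -722 (mod 11).
    Reduce coefficients mod 11: 8·t ≡ 4 (mod 11).
    The inverse of 8 mod 11 is 7 (since 8·7 = 56 = 5·11 + 1), so t ≡ 7·4 = 28 ≡ 6 (mod 11).
    Then x = 731 + 1020·6 = 6851, valid modulo lcm(1020, 11) = 11220: x ≡ 6851 (mod 11220).
Verify against each original: 6851 mod 4 = 3, 6851 mod 3 = 2, 6851 mod 5 = 1, 6851 mod 17 = 0, 6851 mod 11 = 9.

x ≡ 6851 (mod 11220).


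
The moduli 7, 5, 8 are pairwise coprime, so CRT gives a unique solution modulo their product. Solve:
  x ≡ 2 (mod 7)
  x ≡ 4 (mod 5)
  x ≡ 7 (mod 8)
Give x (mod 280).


Moduli 7, 5, 8 are pairwise coprime; by CRT there is a unique solution modulo M = 7 · 5 · 8 = 280.
Solve pairwise, accumulating the modulus:
  Start with x ≡ 2 (mod 7).
  Combine with x ≡ 4 (mod 5): since gcd(7, 5) = 1, we get a unique residue mod 35.
    Write x = 2 + 7·t and substitute into x ≡ 4 (mod 5): 7·t ≡ 4 − 2 = 2 (mod 5).
    Reduce coefficients mod 5: 2·t ≡ 2 (mod 5).
    The inverse of 2 mod 5 is 3 (since 2·3 = 6 = 1·5 + 1), so t ≡ 3·2 = 6 ≡ 1 (mod 5).
    Then x = 2 + 7·1 = 9, valid modulo lcm(7, 5) = 35: x ≡ 9 (mod 35).
  Combine with x ≡ 7 (mod 8): since gcd(35, 8) = 1, we get a unique residue mod 280.
    Write x = 9 + 35·t and substitute into x ≡ 7 (mod 8): 35·t ≡ 7 − 9 = -2 (mod 8).
    Reduce coefficients mod 8: 3·t ≡ 6 (mod 8).
    The inverse of 3 mod 8 is 3 (since 3·3 = 9 = 1·8 + 1), so t ≡ 3·6 = 18 ≡ 2 (mod 8).
    Then x = 9 + 35·2 = 79, valid modulo lcm(35, 8) = 280: x ≡ 79 (mod 280).
Verify: 79 mod 7 = 2 ✓, 79 mod 5 = 4 ✓, 79 mod 8 = 7 ✓.

x ≡ 79 (mod 280).


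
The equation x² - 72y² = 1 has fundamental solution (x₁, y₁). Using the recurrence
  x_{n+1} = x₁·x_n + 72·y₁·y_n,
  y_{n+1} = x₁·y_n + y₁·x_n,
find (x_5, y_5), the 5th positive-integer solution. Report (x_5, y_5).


Step 1: Find the fundamental solution (x₁, y₁) of x² - 72y² = 1.
  Expand √72 as a continued fraction. a₀ = ⌊√72⌋ = 8; iterate m_{k+1} = d_k·a_k − m_k, d_{k+1} = (72 − m_{k+1}²)/d_k, a_{k+1} = ⌊(a₀ + m_{k+1})/d_{k+1}⌋ (starting m₀ = 0, d₀ = 1), with convergents p_k = a_k·p_{k-1} + p_{k-2}, q_k = a_k·q_{k-1} + q_{k-2} (p₋₁ = 1, q₋₁ = 0):
  k = 0: a₀ = 8; p₀/q₀ = 8/1; p₀² − 72·q₀² = 64 − 72 = -8.
  k = 1: m = 8, d = 8, a = ⌊(8 + 8)/8⌋ = 2; p/q = (2·8 + 1)/(2·1 + 0) = 17/2; p² − 72·q² = 289 − 288 = 1.
  The first convergent with p² − 72·q² = 1 gives the fundamental solution (x₁, y₁) = (17, 2).
Step 2: Apply the recurrence (x_{n+1}, y_{n+1}) = (x₁x_n + 72y₁y_n, x₁y_n + y₁x_n) repeatedly.
  From (x_1, y_1) = (17, 2): x_2 = 17·17 + 72·2·2 = 577; y_2 = 17·2 + 2·17 = 68.
  From (x_2, y_2) = (577, 68): x_3 = 17·577 + 72·2·68 = 19601; y_3 = 17·68 + 2·577 = 2310.
  From (x_3, y_3) = (19601, 2310): x_4 = 17·19601 + 72·2·2310 = 665857; y_4 = 17·2310 + 2·19601 = 78472.
  From (x_4, y_4) = (665857, 78472): x_5 = 17·665857 + 72·2·78472 = 22619537; y_5 = 17·78472 + 2·665857 = 2665738.
Step 3: Verify x_5² - 72·y_5² = 511643454094369 - 511643454094368 = 1 (should be 1). ✓

(x_1, y_1) = (17, 2); (x_5, y_5) = (22619537, 2665738).


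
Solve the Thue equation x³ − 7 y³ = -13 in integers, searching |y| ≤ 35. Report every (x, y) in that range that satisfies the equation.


The equation is x³ - 7y³ = -13. For fixed y, x³ = 7·y³ − 13, so a solution requires the RHS to be a perfect cube.
Strategy: iterate y from -35 to 35, compute RHS = 7·y³ − 13, and check whether it is a (positive or negative) perfect cube.
Check small values of y:
  y = 0: RHS = -13 is not a perfect cube.
  y = 1: RHS = -6 is not a perfect cube.
  y = -1: RHS = -20 is not a perfect cube.
  y = 2: RHS = 43 is not a perfect cube.
  y = -2: RHS = -69 is not a perfect cube.
  y = 3: RHS = 176 is not a perfect cube.
  y = -3: RHS = -202 is not a perfect cube.
Continuing the search up to |y| = 35 finds no solutions either.
No (x, y) in the scanned range satisfies the equation.

No integer solutions with |y| ≤ 35.


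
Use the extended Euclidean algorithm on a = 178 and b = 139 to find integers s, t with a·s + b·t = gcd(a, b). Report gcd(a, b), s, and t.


Euclidean algorithm on (178, 139) — divide until remainder is 0:
  178 = 1 · 139 + 39
  139 = 3 · 39 + 22
  39 = 1 · 22 + 17
  22 = 1 · 17 + 5
  17 = 3 · 5 + 2
  5 = 2 · 2 + 1
  2 = 2 · 1 + 0
gcd(178, 139) = 1.
Track Bezout coefficients alongside the remainders: start with r₀ = 178 = a·1 + b·0 (s = 1, t = 0) and r₁ = 139 = a·0 + b·1 (s = 0, t = 1); each new remainder r_{k+1} = r_{k-1} − q_k·r_k inherits s_{k+1} = s_{k-1} − q_k·s_k, t_{k+1} = t_{k-1} − q_k·t_k, so r_k = a·s_k + b·t_k at every step:
  q = 1: r = 39, s = 1 − 1·0 = 1, t = 0 − 1·1 = -1  (check: 178·1 + 139·(-1) = 39)
  q = 3: r = 22, s = 0 − 3·1 = -3, t = 1 − 3·(-1) = 4  (check: 178·(-3) + 139·4 = 22)
  q = 1: r = 17, s = 1 − 1·(-3) = 4, t = -1 − 1·4 = -5  (check: 178·4 + 139·(-5) = 17)
  q = 1: r = 5, s = -3 − 1·4 = -7, t = 4 − 1·(-5) = 9  (check: 178·(-7) + 139·9 = 5)
  q = 3: r = 2, s = 4 − 3·(-7) = 25, t = -5 − 3·9 = -32  (check: 178·25 + 139·(-32) = 2)
  q = 2: r = 1, s = -7 − 2·25 = -57, t = 9 − 2·(-32) = 73  (check: 178·(-57) + 139·73 = 1)
The row with r = 1 (the gcd) gives the Bezout coefficients s = -57, t = 73.
Result: 178 · (-57) + 139 · (73) = 1.

gcd(178, 139) = 1; s = -57, t = 73 (check: 178·(-57) + 139·73 = 1).


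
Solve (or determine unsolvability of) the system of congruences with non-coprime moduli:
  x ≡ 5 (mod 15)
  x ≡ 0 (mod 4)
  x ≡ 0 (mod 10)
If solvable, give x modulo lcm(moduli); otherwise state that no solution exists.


Moduli 15, 4, 10 are not pairwise coprime, so CRT works modulo lcm(m_i) when all pairwise compatibility conditions hold.
Pairwise compatibility: gcd(m_i, m_j) must divide a_i - a_j for every pair.
Merge one congruence at a time:
  Start: x ≡ 5 (mod 15).
  Combine with x ≡ 0 (mod 4): gcd(15, 4) = 1; 0 - 5 = -5, which IS divisible by 1, so compatible.
    Write x = 5 + 15·t and substitute into x ≡ 0 (mod 4): 15·t ≡ 0 − 5 = -5 (mod 4).
    Reduce coefficients mod 4: 3·t ≡ 3 (mod 4).
    The inverse of 3 mod 4 is 3 (since 3·3 = 9 = 2·4 + 1), so t ≡ 3·3 = 9 ≡ 1 (mod 4).
    Then x = 5 + 15·1 = 20, valid modulo lcm(15, 4) = 60: x ≡ 20 (mod 60).
  Combine with x ≡ 0 (mod 10): gcd(60, 10) = 10; 0 - 20 = -20, which IS divisible by 10, so compatible.
    Write x = 20 + 60·t and substitute into x ≡ 0 (mod 10): 60·t ≡ 0 − 20 = -20 (mod 10).
    Divide the congruence (and modulus) by g = 10: 6·t ≡ -2 (mod 1).
    Modulo 1 every t works; take t = 0.
    Then x = 20 + 60·0 = 20, valid modulo lcm(60, 10) = 60: x ≡ 20 (mod 60).
Verify: 20 mod 15 = 5, 20 mod 4 = 0, 20 mod 10 = 0.

x ≡ 20 (mod 60).


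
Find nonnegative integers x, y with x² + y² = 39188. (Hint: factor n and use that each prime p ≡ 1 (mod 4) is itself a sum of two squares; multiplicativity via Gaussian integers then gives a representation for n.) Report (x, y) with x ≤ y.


Step 1: Factor n = 39188 = 2^2 · 97 · 101.
Step 2: Check the mod-4 condition on each prime factor: 2 = 2 (special); 97 ≡ 1 (mod 4), exponent 1; 101 ≡ 1 (mod 4), exponent 1.
All primes ≡ 3 (mod 4) appear to even exponent (or don't appear), so by the two-squares theorem n IS expressible as a sum of two squares.
Step 3: Build a representation. Group n = k² · m with k = 2 and m = 97 · 101 = 9797 (a product of primes ≡ 1 (mod 4)); a representation of m scales to one of n via (k·x)² + (k·y)² = k²(x² + y²). Each prime p ≡ 1 (mod 4) is itself a sum of two squares; find a² by testing p − a² for a perfect square:
  97: 97 − 1² = 96, 97 − 2² = 93, 97 − 3² = 88, 97 − 4² = 81 = 9² ⇒ 97 = 4² + 9².
  101: 101 − 1² = 100 = 10² ⇒ 101 = 1² + 10².
  Combine using the Brahmagupta–Fibonacci identity (a² + b²)(c² + d²) = (ac − bd)² + (ad + bc)² = (ac + bd)² + (ad − bc)²:
  97 · 101 = 9797: from (4² + 9²)(1² + 10²), take (4·1 − 9·10, 4·10 + 9·1) = (4 − 90, 40 + 9) = (-86, 49); dropping signs (only squares matter) gives (86, 49); check 86² + 49² = 7396 + 2401 = 9797 ✓.
  Scale by k = 2: (2·86, 2·49) = (172, 98).
Step 4: Order so x ≤ y and verify: 98² + 172² = 9604 + 29584 = 39188 = n. ✓

n = 39188 = 98² + 172² (one valid representation with x ≤ y).


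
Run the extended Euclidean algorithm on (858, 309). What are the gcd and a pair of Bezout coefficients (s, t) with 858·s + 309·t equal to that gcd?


Euclidean algorithm on (858, 309) — divide until remainder is 0:
  858 = 2 · 309 + 240
  309 = 1 · 240 + 69
  240 = 3 · 69 + 33
  69 = 2 · 33 + 3
  33 = 11 · 3 + 0
gcd(858, 309) = 3.
Track Bezout coefficients alongside the remainders: start with r₀ = 858 = a·1 + b·0 (s = 1, t = 0) and r₁ = 309 = a·0 + b·1 (s = 0, t = 1); each new remainder r_{k+1} = r_{k-1} − q_k·r_k inherits s_{k+1} = s_{k-1} − q_k·s_k, t_{k+1} = t_{k-1} − q_k·t_k, so r_k = a·s_k + b·t_k at every step:
  q = 2: r = 240, s = 1 − 2·0 = 1, t = 0 − 2·1 = -2  (check: 858·1 + 309·(-2) = 240)
  q = 1: r = 69, s = 0 − 1·1 = -1, t = 1 − 1·(-2) = 3  (check: 858·(-1) + 309·3 = 69)
  q = 3: r = 33, s = 1 − 3·(-1) = 4, t = -2 − 3·3 = -11  (check: 858·4 + 309·(-11) = 33)
  q = 2: r = 3, s = -1 − 2·4 = -9, t = 3 − 2·(-11) = 25  (check: 858·(-9) + 309·25 = 3)
The row with r = 3 (the gcd) gives the Bezout coefficients s = -9, t = 25.
Result: 858 · (-9) + 309 · (25) = 3.

gcd(858, 309) = 3; s = -9, t = 25 (check: 858·(-9) + 309·25 = 3).


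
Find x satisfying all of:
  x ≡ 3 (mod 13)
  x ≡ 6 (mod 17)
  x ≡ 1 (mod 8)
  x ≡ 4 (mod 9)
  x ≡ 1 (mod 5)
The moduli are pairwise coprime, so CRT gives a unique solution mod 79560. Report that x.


Product of moduli M = 13 · 17 · 8 · 9 · 5 = 79560.
Merge one congruence at a time:
  Start: x ≡ 3 (mod 13).
  Combine with x ≡ 6 (mod 17); new modulus lcm = 221.
    Write x = 3 + 13·t and substitute into x ≡ 6 (mod 17): 13·t ≡ 6 − 3 = 3 (mod 17).
    The inverse of 13 mod 17 is 4 (since 13·4 = 52 = 3·17 + 1), so t ≡ 4·3 = 12 ≡ 12 (mod 17).
    Then x = 3 + 13·12 = 159, valid modulo lcm(13, 17) = 221: x ≡ 159 (mod 221).
  Combine with x ≡ 1 (mod 8); new modulus lcm = 1768.
    Write x = 159 + 221·t and substitute into x ≡ 1 (mod 8): 221·t ≡ 1 − 159 = -158 (mod 8).
    Reduce coefficients mod 8: 5·t ≡ 2 (mod 8).
    The inverse of 5 mod 8 is 5 (since 5·5 = 25 = 3·8 + 1), so t ≡ 5·2 = 10 ≡ 2 (mod 8).
    Then x = 159 + 221·2 = 601, valid modulo lcm(221, 8) = 1768: x ≡ 601 (mod 1768).
  Combine with x ≡ 4 (mod 9); new modulus lcm = 15912.
    Write x = 601 + 1768·t and substitute into x ≡ 4 (mod 9): 1768·t ≡ 4 − 601 = -597 (mod 9).
    Reduce coefficients mod 9: 4·t ≡ 6 (mod 9).
    The inverse of 4 mod 9 is 7 (since 4·7 = 28 = 3·9 + 1), so t ≡ 7·6 = 42 ≡ 6 (mod 9).
    Then x = 601 + 1768·6 = 11209, valid modulo lcm(1768, 9) = 15912: x ≡ 11209 (mod 15912).
  Combine with x ≡ 1 (mod 5); new modulus lcm = 79560.
    Write x = 11209 + 15912·t and substitute into x ≡ 1 (mod 5): 15912·t ≡ 1 − 11209 = -11208 (mod 5).
    Reduce coefficients mod 5: 2·t ≡ 2 (mod 5).
    The inverse of 2 mod 5 is 3 (since 2·3 = 6 = 1·5 + 1), so t ≡ 3·2 = 6 ≡ 1 (mod 5).
    Then x = 11209 + 15912·1 = 27121, valid modulo lcm(15912, 5) = 79560: x ≡ 27121 (mod 79560).
Verify against each original: 27121 mod 13 = 3, 27121 mod 17 = 6, 27121 mod 8 = 1, 27121 mod 9 = 4, 27121 mod 5 = 1.

x ≡ 27121 (mod 79560).


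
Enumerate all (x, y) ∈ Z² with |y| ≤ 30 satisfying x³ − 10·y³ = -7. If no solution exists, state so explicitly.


The equation is x³ - 10y³ = -7. For fixed y, x³ = 10·y³ − 7, so a solution requires the RHS to be a perfect cube.
Strategy: iterate y from -30 to 30, compute RHS = 10·y³ − 7, and check whether it is a (positive or negative) perfect cube.
Check small values of y:
  y = 0: RHS = -7 is not a perfect cube.
  y = 1: RHS = 3 is not a perfect cube.
  y = -1: RHS = -17 is not a perfect cube.
  y = 2: RHS = 73 is not a perfect cube.
  y = -2: RHS = -87 is not a perfect cube.
  y = 3: RHS = 263 is not a perfect cube.
  y = -3: RHS = -277 is not a perfect cube.
Continuing the search up to |y| = 30 finds no solutions either.
No (x, y) in the scanned range satisfies the equation.

No integer solutions with |y| ≤ 30.


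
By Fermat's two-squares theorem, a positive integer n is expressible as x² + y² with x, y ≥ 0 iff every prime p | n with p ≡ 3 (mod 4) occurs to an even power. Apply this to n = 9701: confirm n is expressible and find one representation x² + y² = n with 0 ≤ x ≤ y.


Step 1: Factor n = 9701 = 89 · 109.
Step 2: Check the mod-4 condition on each prime factor: 89 ≡ 1 (mod 4), exponent 1; 109 ≡ 1 (mod 4), exponent 1.
All primes ≡ 3 (mod 4) appear to even exponent (or don't appear), so by the two-squares theorem n IS expressible as a sum of two squares.
Step 3: Build a representation. Here n = 89 · 109 is a product of primes ≡ 1 (mod 4). Each prime p ≡ 1 (mod 4) is itself a sum of two squares; find a² by testing p − a² for a perfect square:
  89: 89 − 1² = 88, 89 − 2² = 85, 89 − 3² = 80, 89 − 4² = 73, 89 − 5² = 64 = 8² ⇒ 89 = 5² + 8².
  109: 109 − 1² = 108, 109 − 2² = 105, 109 − 3² = 100 = 10² ⇒ 109 = 3² + 10².
  Combine using the Brahmagupta–Fibonacci identity (a² + b²)(c² + d²) = (ac − bd)² + (ad + bc)² = (ac + bd)² + (ad − bc)²:
  89 · 109 = 9701: from (5² + 8²)(3² + 10²), take (5·3 − 8·10, 5·10 + 8·3) = (15 − 80, 50 + 24) = (-65, 74); dropping signs (only squares matter) gives (65, 74); check 65² + 74² = 4225 + 5476 = 9701 ✓.
Step 4: Order so x ≤ y and verify: 65² + 74² = 4225 + 5476 = 9701 = n. ✓

n = 9701 = 65² + 74² (one valid representation with x ≤ y).


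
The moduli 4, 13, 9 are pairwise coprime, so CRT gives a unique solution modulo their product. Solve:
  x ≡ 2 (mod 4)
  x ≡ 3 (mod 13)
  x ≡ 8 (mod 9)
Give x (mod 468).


Moduli 4, 13, 9 are pairwise coprime; by CRT there is a unique solution modulo M = 4 · 13 · 9 = 468.
Solve pairwise, accumulating the modulus:
  Start with x ≡ 2 (mod 4).
  Combine with x ≡ 3 (mod 13): since gcd(4, 13) = 1, we get a unique residue mod 52.
    Write x = 2 + 4·t and substitute into x ≡ 3 (mod 13): 4·t ≡ 3 − 2 = 1 (mod 13).
    The inverse of 4 mod 13 is 10 (since 4·10 = 40 = 3·13 + 1), so t ≡ 10·1 = 10 ≡ 10 (mod 13).
    Then x = 2 + 4·10 = 42, valid modulo lcm(4, 13) = 52: x ≡ 42 (mod 52).
  Combine with x ≡ 8 (mod 9): since gcd(52, 9) = 1, we get a unique residue mod 468.
    Write x = 42 + 52·t and substitute into x ≡ 8 (mod 9): 52·t ≡ 8 − 42 = -34 (mod 9).
    Reduce coefficients mod 9: 7·t ≡ 2 (mod 9).
    The inverse of 7 mod 9 is 4 (since 7·4 = 28 = 3·9 + 1), so t ≡ 4·2 = 8 ≡ 8 (mod 9).
    Then x = 42 + 52·8 = 458, valid modulo lcm(52, 9) = 468: x ≡ 458 (mod 468).
Verify: 458 mod 4 = 2 ✓, 458 mod 13 = 3 ✓, 458 mod 9 = 8 ✓.

x ≡ 458 (mod 468).


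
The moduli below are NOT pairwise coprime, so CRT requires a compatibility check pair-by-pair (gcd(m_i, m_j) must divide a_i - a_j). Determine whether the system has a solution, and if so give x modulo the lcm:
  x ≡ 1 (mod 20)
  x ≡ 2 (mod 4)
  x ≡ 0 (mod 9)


Moduli 20, 4, 9 are not pairwise coprime, so CRT works modulo lcm(m_i) when all pairwise compatibility conditions hold.
Pairwise compatibility: gcd(m_i, m_j) must divide a_i - a_j for every pair.
Merge one congruence at a time:
  Start: x ≡ 1 (mod 20).
  Combine with x ≡ 2 (mod 4): gcd(20, 4) = 4, and 2 - 1 = 1 is NOT divisible by 4.
    ⇒ system is inconsistent (no integer solution).

No solution (the system is inconsistent).


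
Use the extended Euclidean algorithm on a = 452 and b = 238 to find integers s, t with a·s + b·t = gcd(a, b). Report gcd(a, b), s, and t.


Euclidean algorithm on (452, 238) — divide until remainder is 0:
  452 = 1 · 238 + 214
  238 = 1 · 214 + 24
  214 = 8 · 24 + 22
  24 = 1 · 22 + 2
  22 = 11 · 2 + 0
gcd(452, 238) = 2.
Track Bezout coefficients alongside the remainders: start with r₀ = 452 = a·1 + b·0 (s = 1, t = 0) and r₁ = 238 = a·0 + b·1 (s = 0, t = 1); each new remainder r_{k+1} = r_{k-1} − q_k·r_k inherits s_{k+1} = s_{k-1} − q_k·s_k, t_{k+1} = t_{k-1} − q_k·t_k, so r_k = a·s_k + b·t_k at every step:
  q = 1: r = 214, s = 1 − 1·0 = 1, t = 0 − 1·1 = -1  (check: 452·1 + 238·(-1) = 214)
  q = 1: r = 24, s = 0 − 1·1 = -1, t = 1 − 1·(-1) = 2  (check: 452·(-1) + 238·2 = 24)
  q = 8: r = 22, s = 1 − 8·(-1) = 9, t = -1 − 8·2 = -17  (check: 452·9 + 238·(-17) = 22)
  q = 1: r = 2, s = -1 − 1·9 = -10, t = 2 − 1·(-17) = 19  (check: 452·(-10) + 238·19 = 2)
The row with r = 2 (the gcd) gives the Bezout coefficients s = -10, t = 19.
Result: 452 · (-10) + 238 · (19) = 2.

gcd(452, 238) = 2; s = -10, t = 19 (check: 452·(-10) + 238·19 = 2).


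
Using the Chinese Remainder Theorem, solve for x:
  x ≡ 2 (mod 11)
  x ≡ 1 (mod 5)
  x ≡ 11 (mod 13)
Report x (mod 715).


Moduli 11, 5, 13 are pairwise coprime; by CRT there is a unique solution modulo M = 11 · 5 · 13 = 715.
Solve pairwise, accumulating the modulus:
  Start with x ≡ 2 (mod 11).
  Combine with x ≡ 1 (mod 5): since gcd(11, 5) = 1, we get a unique residue mod 55.
    Write x = 2 + 11·t and substitute into x ≡ 1 (mod 5): 11·t ≡ 1 − 2 = -1 (mod 5).
    Reduce coefficients mod 5: 1·t ≡ 4 (mod 5).
    So t ≡ 4 (mod 5).
    Then x = 2 + 11·4 = 46, valid modulo lcm(11, 5) = 55: x ≡ 46 (mod 55).
  Combine with x ≡ 11 (mod 13): since gcd(55, 13) = 1, we get a unique residue mod 715.
    Write x = 46 + 55·t and substitute into x ≡ 11 (mod 13): 55·t ≡ 11 − 46 = -35 (mod 13).
    Reduce coefficients mod 13: 3·t ≡ 4 (mod 13).
    The inverse of 3 mod 13 is 9 (since 3·9 = 27 = 2·13 + 1), so t ≡ 9·4 = 36 ≡ 10 (mod 13).
    Then x = 46 + 55·10 = 596, valid modulo lcm(55, 13) = 715: x ≡ 596 (mod 715).
Verify: 596 mod 11 = 2 ✓, 596 mod 5 = 1 ✓, 596 mod 13 = 11 ✓.

x ≡ 596 (mod 715).


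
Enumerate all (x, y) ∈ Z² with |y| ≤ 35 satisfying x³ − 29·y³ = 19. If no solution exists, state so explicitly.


The equation is x³ - 29y³ = 19. For fixed y, x³ = 29·y³ + 19, so a solution requires the RHS to be a perfect cube.
Strategy: iterate y from -35 to 35, compute RHS = 29·y³ + 19, and check whether it is a (positive or negative) perfect cube.
Check small values of y:
  y = 0: RHS = 19 is not a perfect cube.
  y = 1: RHS = 48 is not a perfect cube.
  y = -1: RHS = -10 is not a perfect cube.
  y = 2: RHS = 251 is not a perfect cube.
  y = -2: RHS = -213 is not a perfect cube.
  y = 3: RHS = 802 is not a perfect cube.
  y = -3: RHS = -764 is not a perfect cube.
Continuing the search up to |y| = 35 finds no solutions either.
No (x, y) in the scanned range satisfies the equation.

No integer solutions with |y| ≤ 35.


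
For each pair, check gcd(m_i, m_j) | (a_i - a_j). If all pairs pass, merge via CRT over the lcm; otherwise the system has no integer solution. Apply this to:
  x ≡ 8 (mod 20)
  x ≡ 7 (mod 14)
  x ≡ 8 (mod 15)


Moduli 20, 14, 15 are not pairwise coprime, so CRT works modulo lcm(m_i) when all pairwise compatibility conditions hold.
Pairwise compatibility: gcd(m_i, m_j) must divide a_i - a_j for every pair.
Merge one congruence at a time:
  Start: x ≡ 8 (mod 20).
  Combine with x ≡ 7 (mod 14): gcd(20, 14) = 2, and 7 - 8 = -1 is NOT divisible by 2.
    ⇒ system is inconsistent (no integer solution).

No solution (the system is inconsistent).


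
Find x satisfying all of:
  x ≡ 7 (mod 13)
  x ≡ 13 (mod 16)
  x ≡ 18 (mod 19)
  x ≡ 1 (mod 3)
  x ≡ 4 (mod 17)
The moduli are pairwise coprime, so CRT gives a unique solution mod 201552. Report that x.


Product of moduli M = 13 · 16 · 19 · 3 · 17 = 201552.
Merge one congruence at a time:
  Start: x ≡ 7 (mod 13).
  Combine with x ≡ 13 (mod 16); new modulus lcm = 208.
    Write x = 7 + 13·t and substitute into x ≡ 13 (mod 16): 13·t ≡ 13 − 7 = 6 (mod 16).
    The inverse of 13 mod 16 is 5 (since 13·5 = 65 = 4·16 + 1), so t ≡ 5·6 = 30 ≡ 14 (mod 16).
    Then x = 7 + 13·14 = 189, valid modulo lcm(13, 16) = 208: x ≡ 189 (mod 208).
  Combine with x ≡ 18 (mod 19); new modulus lcm = 3952.
    Write x = 189 + 208·t and substitute into x ≡ 18 (mod 19): 208·t ≡ 18 − 189 = -171 (mod 19).
    Reduce coefficients mod 19: 18·t ≡ 0 (mod 19).
    The inverse of 18 mod 19 is 18 (since 18·18 = 324 = 17·19 + 1), so t ≡ 18·0 = 0 ≡ 0 (mod 19).
    Then x = 189 + 208·0 = 189, valid modulo lcm(208, 19) = 3952: x ≡ 189 (mod 3952).
  Combine with x ≡ 1 (mod 3); new modulus lcm = 11856.
    Write x = 189 + 3952·t and substitute into x ≡ 1 (mod 3): 3952·t ≡ 1 − 189 = -188 (mod 3).
    Reduce coefficients mod 3: 1·t ≡ 1 (mod 3).
    So t ≡ 1 (mod 3).
    Then x = 189 + 3952·1 = 4141, valid modulo lcm(3952, 3) = 11856: x ≡ 4141 (mod 11856).
  Combine with x ≡ 4 (mod 17); new modulus lcm = 201552.
    Write x = 4141 + 11856·t and substitute into x ≡ 4 (mod 17): 11856·t ≡ 4 − 4141 = -4137 (mod 17).
    Reduce coefficients mod 17: 7·t ≡ 11 (mod 17).
    The inverse of 7 mod 17 is 5 (since 7·5 = 35 = 2·17 + 1), so t ≡ 5·11 = 55 ≡ 4 (mod 17).
    Then x = 4141 + 11856·4 = 51565, valid modulo lcm(11856, 17) = 201552: x ≡ 51565 (mod 201552).
Verify against each original: 51565 mod 13 = 7, 51565 mod 16 = 13, 51565 mod 19 = 18, 51565 mod 3 = 1, 51565 mod 17 = 4.

x ≡ 51565 (mod 201552).


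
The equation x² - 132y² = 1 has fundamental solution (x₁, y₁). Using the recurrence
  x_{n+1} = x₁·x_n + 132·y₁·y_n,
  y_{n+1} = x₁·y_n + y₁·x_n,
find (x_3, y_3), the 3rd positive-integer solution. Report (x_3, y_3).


Step 1: Find the fundamental solution (x₁, y₁) of x² - 132y² = 1.
  Expand √132 as a continued fraction. a₀ = ⌊√132⌋ = 11; iterate m_{k+1} = d_k·a_k − m_k, d_{k+1} = (132 − m_{k+1}²)/d_k, a_{k+1} = ⌊(a₀ + m_{k+1})/d_{k+1}⌋ (starting m₀ = 0, d₀ = 1), with convergents p_k = a_k·p_{k-1} + p_{k-2}, q_k = a_k·q_{k-1} + q_{k-2} (p₋₁ = 1, q₋₁ = 0):
  k = 0: a₀ = 11; p₀/q₀ = 11/1; p₀² − 132·q₀² = 121 − 132 = -11.
  k = 1: m = 11, d = 11, a = ⌊(11 + 11)/11⌋ = 2; p/q = (2·11 + 1)/(2·1 + 0) = 23/2; p² − 132·q² = 529 − 528 = 1.
  The first convergent with p² − 132·q² = 1 gives the fundamental solution (x₁, y₁) = (23, 2).
Step 2: Apply the recurrence (x_{n+1}, y_{n+1}) = (x₁x_n + 132y₁y_n, x₁y_n + y₁x_n) repeatedly.
  From (x_1, y_1) = (23, 2): x_2 = 23·23 + 132·2·2 = 1057; y_2 = 23·2 + 2·23 = 92.
  From (x_2, y_2) = (1057, 92): x_3 = 23·1057 + 132·2·92 = 48599; y_3 = 23·92 + 2·1057 = 4230.
Step 3: Verify x_3² - 132·y_3² = 2361862801 - 2361862800 = 1 (should be 1). ✓

(x_1, y_1) = (23, 2); (x_3, y_3) = (48599, 4230).


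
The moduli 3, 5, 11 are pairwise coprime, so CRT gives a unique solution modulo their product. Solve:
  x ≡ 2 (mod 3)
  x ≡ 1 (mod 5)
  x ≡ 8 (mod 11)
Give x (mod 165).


Moduli 3, 5, 11 are pairwise coprime; by CRT there is a unique solution modulo M = 3 · 5 · 11 = 165.
Solve pairwise, accumulating the modulus:
  Start with x ≡ 2 (mod 3).
  Combine with x ≡ 1 (mod 5): since gcd(3, 5) = 1, we get a unique residue mod 15.
    Write x = 2 + 3·t and substitute into x ≡ 1 (mod 5): 3·t ≡ 1 − 2 = -1 (mod 5).
    Reduce coefficients mod 5: 3·t ≡ 4 (mod 5).
    The inverse of 3 mod 5 is 2 (since 3·2 = 6 = 1·5 + 1), so t ≡ 2·4 = 8 ≡ 3 (mod 5).
    Then x = 2 + 3·3 = 11, valid modulo lcm(3, 5) = 15: x ≡ 11 (mod 15).
  Combine with x ≡ 8 (mod 11): since gcd(15, 11) = 1, we get a unique residue mod 165.
    Write x = 11 + 15·t and substitute into x ≡ 8 (mod 11): 15·t ≡ 8 − 11 = -3 (mod 11).
    Reduce coefficients mod 11: 4·t ≡ 8 (mod 11).
    The inverse of 4 mod 11 is 3 (since 4·3 = 12 = 1·11 + 1), so t ≡ 3·8 = 24 ≡ 2 (mod 11).
    Then x = 11 + 15·2 = 41, valid modulo lcm(15, 11) = 165: x ≡ 41 (mod 165).
Verify: 41 mod 3 = 2 ✓, 41 mod 5 = 1 ✓, 41 mod 11 = 8 ✓.

x ≡ 41 (mod 165).


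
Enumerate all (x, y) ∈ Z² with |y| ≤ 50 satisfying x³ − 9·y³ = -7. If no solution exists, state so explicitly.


The equation is x³ - 9y³ = -7. For fixed y, x³ = 9·y³ − 7, so a solution requires the RHS to be a perfect cube.
Strategy: iterate y from -50 to 50, compute RHS = 9·y³ − 7, and check whether it is a (positive or negative) perfect cube.
Check small values of y:
  y = 0: RHS = -7 is not a perfect cube.
  y = 1: RHS = 2 is not a perfect cube.
  y = -1: RHS = -16 is not a perfect cube.
  y = 2: RHS = 65 is not a perfect cube.
  y = -2: RHS = -79 is not a perfect cube.
  y = 3: RHS = 236 is not a perfect cube.
  y = -3: RHS = -250 is not a perfect cube.
Continuing the search up to |y| = 50 finds no solutions either.
No (x, y) in the scanned range satisfies the equation.

No integer solutions with |y| ≤ 50.


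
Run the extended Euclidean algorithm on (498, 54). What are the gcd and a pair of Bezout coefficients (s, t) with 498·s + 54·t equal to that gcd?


Euclidean algorithm on (498, 54) — divide until remainder is 0:
  498 = 9 · 54 + 12
  54 = 4 · 12 + 6
  12 = 2 · 6 + 0
gcd(498, 54) = 6.
Track Bezout coefficients alongside the remainders: start with r₀ = 498 = a·1 + b·0 (s = 1, t = 0) and r₁ = 54 = a·0 + b·1 (s = 0, t = 1); each new remainder r_{k+1} = r_{k-1} − q_k·r_k inherits s_{k+1} = s_{k-1} − q_k·s_k, t_{k+1} = t_{k-1} − q_k·t_k, so r_k = a·s_k + b·t_k at every step:
  q = 9: r = 12, s = 1 − 9·0 = 1, t = 0 − 9·1 = -9  (check: 498·1 + 54·(-9) = 12)
  q = 4: r = 6, s = 0 − 4·1 = -4, t = 1 − 4·(-9) = 37  (check: 498·(-4) + 54·37 = 6)
The row with r = 6 (the gcd) gives the Bezout coefficients s = -4, t = 37.
Result: 498 · (-4) + 54 · (37) = 6.

gcd(498, 54) = 6; s = -4, t = 37 (check: 498·(-4) + 54·37 = 6).


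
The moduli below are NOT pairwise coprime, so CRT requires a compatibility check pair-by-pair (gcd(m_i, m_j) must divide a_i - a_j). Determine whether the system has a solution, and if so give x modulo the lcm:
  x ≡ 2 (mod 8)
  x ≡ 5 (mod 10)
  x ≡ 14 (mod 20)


Moduli 8, 10, 20 are not pairwise coprime, so CRT works modulo lcm(m_i) when all pairwise compatibility conditions hold.
Pairwise compatibility: gcd(m_i, m_j) must divide a_i - a_j for every pair.
Merge one congruence at a time:
  Start: x ≡ 2 (mod 8).
  Combine with x ≡ 5 (mod 10): gcd(8, 10) = 2, and 5 - 2 = 3 is NOT divisible by 2.
    ⇒ system is inconsistent (no integer solution).

No solution (the system is inconsistent).


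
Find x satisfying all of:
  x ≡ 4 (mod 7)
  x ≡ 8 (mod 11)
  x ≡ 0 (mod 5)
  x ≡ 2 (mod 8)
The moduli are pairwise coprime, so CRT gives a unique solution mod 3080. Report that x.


Product of moduli M = 7 · 11 · 5 · 8 = 3080.
Merge one congruence at a time:
  Start: x ≡ 4 (mod 7).
  Combine with x ≡ 8 (mod 11); new modulus lcm = 77.
    Write x = 4 + 7·t and substitute into x ≡ 8 (mod 11): 7·t ≡ 8 − 4 = 4 (mod 11).
    The inverse of 7 mod 11 is 8 (since 7·8 = 56 = 5·11 + 1), so t ≡ 8·4 = 32 ≡ 10 (mod 11).
    Then x = 4 + 7·10 = 74, valid modulo lcm(7, 11) = 77: x ≡ 74 (mod 77).
  Combine with x ≡ 0 (mod 5); new modulus lcm = 385.
    Write x = 74 + 77·t and substitute into x ≡ 0 (mod 5): 77·t ≡ 0 − 74 = -74 (mod 5).
    Reduce coefficients mod 5: 2·t ≡ 1 (mod 5).
    The inverse of 2 mod 5 is 3 (since 2·3 = 6 = 1·5 + 1), so t ≡ 3·1 = 3 ≡ 3 (mod 5).
    Then x = 74 + 77·3 = 305, valid modulo lcm(77, 5) = 385: x ≡ 305 (mod 385).
  Combine with x ≡ 2 (mod 8); new modulus lcm = 3080.
    Write x = 305 + 385·t and substitute into x ≡ 2 (mod 8): 385·t ≡ 2 − 305 = -303 (mod 8).
    Reduce coefficients mod 8: 1·t ≡ 1 (mod 8).
    So t ≡ 1 (mod 8).
    Then x = 305 + 385·1 = 690, valid modulo lcm(385, 8) = 3080: x ≡ 690 (mod 3080).
Verify against each original: 690 mod 7 = 4, 690 mod 11 = 8, 690 mod 5 = 0, 690 mod 8 = 2.

x ≡ 690 (mod 3080).


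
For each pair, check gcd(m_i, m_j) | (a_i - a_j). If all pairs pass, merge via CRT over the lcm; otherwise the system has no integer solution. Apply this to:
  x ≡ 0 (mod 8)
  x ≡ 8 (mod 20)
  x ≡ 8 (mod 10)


Moduli 8, 20, 10 are not pairwise coprime, so CRT works modulo lcm(m_i) when all pairwise compatibility conditions hold.
Pairwise compatibility: gcd(m_i, m_j) must divide a_i - a_j for every pair.
Merge one congruence at a time:
  Start: x ≡ 0 (mod 8).
  Combine with x ≡ 8 (mod 20): gcd(8, 20) = 4; 8 - 0 = 8, which IS divisible by 4, so compatible.
    Write x = 0 + 8·t and substitute into x ≡ 8 (mod 20): 8·t ≡ 8 − 0 = 8 (mod 20).
    Divide the congruence (and modulus) by g = 4: 2·t ≡ 2 (mod 5).
    The inverse of 2 mod 5 is 3 (since 2·3 = 6 = 1·5 + 1), so t ≡ 3·2 = 6 ≡ 1 (mod 5).
    Then x = 0 + 8·1 = 8, valid modulo lcm(8, 20) = 40: x ≡ 8 (mod 40).
  Combine with x ≡ 8 (mod 10): gcd(40, 10) = 10; 8 - 8 = 0, which IS divisible by 10, so compatible.
    Write x = 8 + 40·t and substitute into x ≡ 8 (mod 10): 40·t ≡ 8 − 8 = 0 (mod 10).
    Divide the congruence (and modulus) by g = 10: 4·t ≡ 0 (mod 1).
    Modulo 1 every t works; take t = 0.
    Then x = 8 + 40·0 = 8, valid modulo lcm(40, 10) = 40: x ≡ 8 (mod 40).
Verify: 8 mod 8 = 0, 8 mod 20 = 8, 8 mod 10 = 8.

x ≡ 8 (mod 40).


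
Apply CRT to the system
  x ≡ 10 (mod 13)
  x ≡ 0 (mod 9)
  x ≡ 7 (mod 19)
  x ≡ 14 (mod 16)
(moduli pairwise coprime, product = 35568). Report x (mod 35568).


Product of moduli M = 13 · 9 · 19 · 16 = 35568.
Merge one congruence at a time:
  Start: x ≡ 10 (mod 13).
  Combine with x ≡ 0 (mod 9); new modulus lcm = 117.
    Write x = 10 + 13·t and substitute into x ≡ 0 (mod 9): 13·t ≡ 0 − 10 = -10 (mod 9).
    Reduce coefficients mod 9: 4·t ≡ 8 (mod 9).
    The inverse of 4 mod 9 is 7 (since 4·7 = 28 = 3·9 + 1), so t ≡ 7·8 = 56 ≡ 2 (mod 9).
    Then x = 10 + 13·2 = 36, valid modulo lcm(13, 9) = 117: x ≡ 36 (mod 117).
  Combine with x ≡ 7 (mod 19); new modulus lcm = 2223.
    Write x = 36 + 117·t and substitute into x ≡ 7 (mod 19): 117·t ≡ 7 − 36 = -29 (mod 19).
    Reduce coefficients mod 19: 3·t ≡ 9 (mod 19).
    The inverse of 3 mod 19 is 13 (since 3·13 = 39 = 2·19 + 1), so t ≡ 13·9 = 117 ≡ 3 (mod 19).
    Then x = 36 + 117·3 = 387, valid modulo lcm(117, 19) = 2223: x ≡ 387 (mod 2223).
  Combine with x ≡ 14 (mod 16); new modulus lcm = 35568.
    Write x = 387 + 2223·t and substitute into x ≡ 14 (mod 16): 2223·t ≡ 14 − 387 = -373 (mod 16).
    Reduce coefficients mod 16: 15·t ≡ 11 (mod 16).
    The inverse of 15 mod 16 is 15 (since 15·15 = 225 = 14·16 + 1), so t ≡ 15·11 = 165 ≡ 5 (mod 16).
    Then x = 387 + 2223·5 = 11502, valid modulo lcm(2223, 16) = 35568: x ≡ 11502 (mod 35568).
Verify against each original: 11502 mod 13 = 10, 11502 mod 9 = 0, 11502 mod 19 = 7, 11502 mod 16 = 14.

x ≡ 11502 (mod 35568).


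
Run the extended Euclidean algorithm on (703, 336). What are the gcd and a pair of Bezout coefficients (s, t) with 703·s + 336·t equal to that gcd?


Euclidean algorithm on (703, 336) — divide until remainder is 0:
  703 = 2 · 336 + 31
  336 = 10 · 31 + 26
  31 = 1 · 26 + 5
  26 = 5 · 5 + 1
  5 = 5 · 1 + 0
gcd(703, 336) = 1.
Track Bezout coefficients alongside the remainders: start with r₀ = 703 = a·1 + b·0 (s = 1, t = 0) and r₁ = 336 = a·0 + b·1 (s = 0, t = 1); each new remainder r_{k+1} = r_{k-1} − q_k·r_k inherits s_{k+1} = s_{k-1} − q_k·s_k, t_{k+1} = t_{k-1} − q_k·t_k, so r_k = a·s_k + b·t_k at every step:
  q = 2: r = 31, s = 1 − 2·0 = 1, t = 0 − 2·1 = -2  (check: 703·1 + 336·(-2) = 31)
  q = 10: r = 26, s = 0 − 10·1 = -10, t = 1 − 10·(-2) = 21  (check: 703·(-10) + 336·21 = 26)
  q = 1: r = 5, s = 1 − 1·(-10) = 11, t = -2 − 1·21 = -23  (check: 703·11 + 336·(-23) = 5)
  q = 5: r = 1, s = -10 − 5·11 = -65, t = 21 − 5·(-23) = 136  (check: 703·(-65) + 336·136 = 1)
The row with r = 1 (the gcd) gives the Bezout coefficients s = -65, t = 136.
Result: 703 · (-65) + 336 · (136) = 1.

gcd(703, 336) = 1; s = -65, t = 136 (check: 703·(-65) + 336·136 = 1).


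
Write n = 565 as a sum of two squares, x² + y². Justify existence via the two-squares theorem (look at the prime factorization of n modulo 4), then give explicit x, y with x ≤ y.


Step 1: Factor n = 565 = 5 · 113.
Step 2: Check the mod-4 condition on each prime factor: 5 ≡ 1 (mod 4), exponent 1; 113 ≡ 1 (mod 4), exponent 1.
All primes ≡ 3 (mod 4) appear to even exponent (or don't appear), so by the two-squares theorem n IS expressible as a sum of two squares.
Step 3: Build a representation. Here n = 5 · 113 is a product of primes ≡ 1 (mod 4). Each prime p ≡ 1 (mod 4) is itself a sum of two squares; find a² by testing p − a² for a perfect square:
  5: 5 − 1² = 4 = 2² ⇒ 5 = 1² + 2².
  113: 113 − 1² = 112, 113 − 2² = 109, 113 − 3² = 104, 113 − 4² = 97, 113 − 5² = 88, 113 − 6² = 77, 113 − 7² = 64 = 8² ⇒ 113 = 7² + 8².
  Combine using the Brahmagupta–Fibonacci identity (a² + b²)(c² + d²) = (ac − bd)² + (ad + bc)² = (ac + bd)² + (ad − bc)²:
  5 · 113 = 565: from (1² + 2²)(7² + 8²), take (1·7 − 2·8, 1·8 + 2·7) = (7 − 16, 8 + 14) = (-9, 22); dropping signs (only squares matter) gives (9, 22); check 9² + 22² = 81 + 484 = 565 ✓.
Step 4: Order so x ≤ y and verify: 9² + 22² = 81 + 484 = 565 = n. ✓

n = 565 = 9² + 22² (one valid representation with x ≤ y).


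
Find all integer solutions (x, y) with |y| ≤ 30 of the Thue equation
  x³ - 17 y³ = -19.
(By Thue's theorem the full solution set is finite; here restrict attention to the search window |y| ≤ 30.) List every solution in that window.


The equation is x³ - 17y³ = -19. For fixed y, x³ = 17·y³ − 19, so a solution requires the RHS to be a perfect cube.
Strategy: iterate y from -30 to 30, compute RHS = 17·y³ − 19, and check whether it is a (positive or negative) perfect cube.
Check small values of y:
  y = 0: RHS = -19 is not a perfect cube.
  y = 1: RHS = -2 is not a perfect cube.
  y = -1: RHS = -36 is not a perfect cube.
  y = 2: RHS = 117 is not a perfect cube.
  y = -2: RHS = -155 is not a perfect cube.
  y = 3: RHS = 440 is not a perfect cube.
  y = -3: RHS = -478 is not a perfect cube.
Continuing the search up to |y| = 30 finds no solutions either.
No (x, y) in the scanned range satisfies the equation.

No integer solutions with |y| ≤ 30.


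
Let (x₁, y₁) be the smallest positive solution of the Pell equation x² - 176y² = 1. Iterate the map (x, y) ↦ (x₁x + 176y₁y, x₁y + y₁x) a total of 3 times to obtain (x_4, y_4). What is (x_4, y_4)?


Step 1: Find the fundamental solution (x₁, y₁) of x² - 176y² = 1.
  Expand √176 as a continued fraction. a₀ = ⌊√176⌋ = 13; iterate m_{k+1} = d_k·a_k − m_k, d_{k+1} = (176 − m_{k+1}²)/d_k, a_{k+1} = ⌊(a₀ + m_{k+1})/d_{k+1}⌋ (starting m₀ = 0, d₀ = 1), with convergents p_k = a_k·p_{k-1} + p_{k-2}, q_k = a_k·q_{k-1} + q_{k-2} (p₋₁ = 1, q₋₁ = 0):
  k = 0: a₀ = 13; p₀/q₀ = 13/1; p₀² − 176·q₀² = 169 − 176 = -7.
  k = 1: m = 13, d = 7, a = ⌊(13 + 13)/7⌋ = 3; p/q = (3·13 + 1)/(3·1 + 0) = 40/3; p² − 176·q² = 1600 − 1584 = 16.
  k = 2: m = 8, d = 16, a = ⌊(13 + 8)/16⌋ = 1; p/q = (1·40 + 13)/(1·3 + 1) = 53/4; p² − 176·q² = 2809 − 2816 = -7.
  k = 3: m = 8, d = 7, a = ⌊(13 + 8)/7⌋ = 3; p/q = (3·53 + 40)/(3·4 + 3) = 199/15; p² − 176·q² = 39601 − 39600 = 1.
  The first convergent with p² − 176·q² = 1 gives the fundamental solution (x₁, y₁) = (199, 15).
Step 2: Apply the recurrence (x_{n+1}, y_{n+1}) = (x₁x_n + 176y₁y_n, x₁y_n + y₁x_n) repeatedly.
  From (x_1, y_1) = (199, 15): x_2 = 199·199 + 176·15·15 = 79201; y_2 = 199·15 + 15·199 = 5970.
  From (x_2, y_2) = (79201, 5970): x_3 = 199·79201 + 176·15·5970 = 31521799; y_3 = 199·5970 + 15·79201 = 2376045.
  From (x_3, y_3) = (31521799, 2376045): x_4 = 199·31521799 + 176·15·2376045 = 12545596801; y_4 = 199·2376045 + 15·31521799 = 945659940.
Step 3: Verify x_4² - 176·y_4² = 157391999093261433601 - 157391999093261433600 = 1 (should be 1). ✓

(x_1, y_1) = (199, 15); (x_4, y_4) = (12545596801, 945659940).


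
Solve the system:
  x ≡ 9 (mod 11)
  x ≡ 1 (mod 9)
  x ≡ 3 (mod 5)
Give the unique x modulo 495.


Moduli 11, 9, 5 are pairwise coprime; by CRT there is a unique solution modulo M = 11 · 9 · 5 = 495.
Solve pairwise, accumulating the modulus:
  Start with x ≡ 9 (mod 11).
  Combine with x ≡ 1 (mod 9): since gcd(11, 9) = 1, we get a unique residue mod 99.
    Write x = 9 + 11·t and substitute into x ≡ 1 (mod 9): 11·t ≡ 1 − 9 = -8 (mod 9).
    Reduce coefficients mod 9: 2·t ≡ 1 (mod 9).
    The inverse of 2 mod 9 is 5 (since 2·5 = 10 = 1·9 + 1), so t ≡ 5·1 = 5 ≡ 5 (mod 9).
    Then x = 9 + 11·5 = 64, valid modulo lcm(11, 9) = 99: x ≡ 64 (mod 99).
  Combine with x ≡ 3 (mod 5): since gcd(99, 5) = 1, we get a unique residue mod 495.
    Write x = 64 + 99·t and substitute into x ≡ 3 (mod 5): 99·t ≡ 3 − 64 = -61 (mod 5).
    Reduce coefficients mod 5: 4·t ≡ 4 (mod 5).
    The inverse of 4 mod 5 is 4 (since 4·4 = 16 = 3·5 + 1), so t ≡ 4·4 = 16 ≡ 1 (mod 5).
    Then x = 64 + 99·1 = 163, valid modulo lcm(99, 5) = 495: x ≡ 163 (mod 495).
Verify: 163 mod 11 = 9 ✓, 163 mod 9 = 1 ✓, 163 mod 5 = 3 ✓.

x ≡ 163 (mod 495).
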